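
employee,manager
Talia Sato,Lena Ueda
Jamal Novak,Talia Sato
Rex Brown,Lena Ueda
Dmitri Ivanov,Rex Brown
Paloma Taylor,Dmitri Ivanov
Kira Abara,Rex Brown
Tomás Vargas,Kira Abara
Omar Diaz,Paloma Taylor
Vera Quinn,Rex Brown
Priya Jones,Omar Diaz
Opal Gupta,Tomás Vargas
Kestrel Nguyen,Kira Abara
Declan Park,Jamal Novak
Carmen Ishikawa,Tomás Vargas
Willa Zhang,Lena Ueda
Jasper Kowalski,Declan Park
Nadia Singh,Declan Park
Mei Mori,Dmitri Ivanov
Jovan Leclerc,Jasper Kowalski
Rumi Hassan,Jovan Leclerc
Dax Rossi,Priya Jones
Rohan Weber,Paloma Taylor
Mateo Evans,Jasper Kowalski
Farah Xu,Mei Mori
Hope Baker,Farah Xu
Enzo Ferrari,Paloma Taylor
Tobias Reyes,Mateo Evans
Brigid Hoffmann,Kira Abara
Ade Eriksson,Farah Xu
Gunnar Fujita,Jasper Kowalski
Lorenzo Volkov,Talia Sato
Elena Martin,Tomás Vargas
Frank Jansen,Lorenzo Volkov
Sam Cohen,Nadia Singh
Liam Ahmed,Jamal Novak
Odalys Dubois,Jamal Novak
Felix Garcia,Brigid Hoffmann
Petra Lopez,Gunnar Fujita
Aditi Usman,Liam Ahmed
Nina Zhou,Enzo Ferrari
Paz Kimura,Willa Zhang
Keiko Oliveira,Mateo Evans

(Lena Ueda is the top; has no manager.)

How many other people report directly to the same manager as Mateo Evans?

Mateo Evans reports to Jasper Kowalski. Jasper Kowalski's other direct reports are Jovan Leclerc, Gunnar Fujita — 2 peers.

2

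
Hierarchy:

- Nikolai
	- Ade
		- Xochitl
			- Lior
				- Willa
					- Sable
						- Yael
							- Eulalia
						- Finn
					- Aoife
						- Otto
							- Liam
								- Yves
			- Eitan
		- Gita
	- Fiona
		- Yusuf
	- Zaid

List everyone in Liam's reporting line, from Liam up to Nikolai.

Liam -> Otto -> Aoife -> Willa -> Lior -> Xochitl -> Ade -> Nikolai

Liam reports to Otto. Otto reports to Aoife. Aoife reports to Willa. Willa reports to Lior. Lior reports to Xochitl. Xochitl reports to Ade. Ade reports to Nikolai. Nikolai is at the top.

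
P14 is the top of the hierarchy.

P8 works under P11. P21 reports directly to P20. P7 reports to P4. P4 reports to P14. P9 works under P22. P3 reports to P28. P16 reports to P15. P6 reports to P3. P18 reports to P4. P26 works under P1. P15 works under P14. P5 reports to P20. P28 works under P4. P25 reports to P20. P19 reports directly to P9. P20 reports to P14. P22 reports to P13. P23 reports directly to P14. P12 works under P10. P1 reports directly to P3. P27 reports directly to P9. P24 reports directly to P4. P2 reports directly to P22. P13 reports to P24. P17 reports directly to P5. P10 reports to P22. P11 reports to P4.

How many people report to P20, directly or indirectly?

4

P20 directly manages P5, P21, P25. Under P5: P17 (1). P21 has no reports. P25 has no reports. So P20's organization is 3 direct reports plus everyone under them: 2 + 1 + 1 = 4.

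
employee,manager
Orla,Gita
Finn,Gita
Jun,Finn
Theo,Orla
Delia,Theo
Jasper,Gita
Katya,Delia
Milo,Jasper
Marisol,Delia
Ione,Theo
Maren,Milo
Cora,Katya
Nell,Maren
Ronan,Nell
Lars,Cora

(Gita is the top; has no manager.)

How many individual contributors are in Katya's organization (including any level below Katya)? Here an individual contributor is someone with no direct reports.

1

The only person in Katya's organization with no one reporting to them is Lars. That is 1.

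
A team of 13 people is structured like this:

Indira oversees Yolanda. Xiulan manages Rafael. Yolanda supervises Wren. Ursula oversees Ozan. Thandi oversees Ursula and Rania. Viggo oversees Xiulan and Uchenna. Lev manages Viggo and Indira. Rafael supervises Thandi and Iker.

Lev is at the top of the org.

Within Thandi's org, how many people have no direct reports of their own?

The people in Thandi's organization with no one reporting to them are Rania, Ozan. That is 2.

2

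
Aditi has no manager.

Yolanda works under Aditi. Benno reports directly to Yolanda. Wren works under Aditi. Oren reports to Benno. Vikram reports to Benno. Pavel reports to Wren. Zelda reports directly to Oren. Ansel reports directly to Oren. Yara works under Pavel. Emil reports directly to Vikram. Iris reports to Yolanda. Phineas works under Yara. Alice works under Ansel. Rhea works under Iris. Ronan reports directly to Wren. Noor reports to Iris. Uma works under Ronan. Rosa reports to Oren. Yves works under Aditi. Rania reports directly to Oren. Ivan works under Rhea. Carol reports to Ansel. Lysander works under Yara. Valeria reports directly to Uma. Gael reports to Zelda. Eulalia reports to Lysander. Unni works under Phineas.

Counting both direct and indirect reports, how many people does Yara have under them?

Yara directly manages Phineas, Lysander. Under Phineas: Unni (1). Under Lysander: Eulalia (1). So Yara's organization is 2 direct reports plus everyone under them: 2 + 2 = 4.

4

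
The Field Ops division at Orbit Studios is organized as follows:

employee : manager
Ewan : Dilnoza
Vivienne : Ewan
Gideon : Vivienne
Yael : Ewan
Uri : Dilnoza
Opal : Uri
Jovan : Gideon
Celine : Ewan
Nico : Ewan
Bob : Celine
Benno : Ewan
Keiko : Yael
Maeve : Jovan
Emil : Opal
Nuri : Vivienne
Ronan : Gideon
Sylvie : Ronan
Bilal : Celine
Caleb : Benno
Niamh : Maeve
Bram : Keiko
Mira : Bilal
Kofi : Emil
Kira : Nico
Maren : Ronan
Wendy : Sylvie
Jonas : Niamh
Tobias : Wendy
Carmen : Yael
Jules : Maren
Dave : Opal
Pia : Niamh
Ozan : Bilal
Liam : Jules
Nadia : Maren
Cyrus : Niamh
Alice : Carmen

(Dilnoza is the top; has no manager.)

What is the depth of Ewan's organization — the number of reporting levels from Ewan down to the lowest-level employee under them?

6

The longest chain under Ewan runs Ewan → Vivienne → Gideon → Ronan → Maren → Jules → Liam, which is 6 levels below Ewan.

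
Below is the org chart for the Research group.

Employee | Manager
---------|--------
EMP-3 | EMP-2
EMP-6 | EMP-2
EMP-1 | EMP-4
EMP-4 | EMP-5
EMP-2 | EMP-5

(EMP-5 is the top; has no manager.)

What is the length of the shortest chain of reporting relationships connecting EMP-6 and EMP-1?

EMP-6 is 2 levels below EMP-5, and EMP-1 is 2 levels below EMP-5 (their lowest common manager). The shortest path runs up from EMP-6 to EMP-5 and back down to EMP-1: 2 + 2 = 4 links.

4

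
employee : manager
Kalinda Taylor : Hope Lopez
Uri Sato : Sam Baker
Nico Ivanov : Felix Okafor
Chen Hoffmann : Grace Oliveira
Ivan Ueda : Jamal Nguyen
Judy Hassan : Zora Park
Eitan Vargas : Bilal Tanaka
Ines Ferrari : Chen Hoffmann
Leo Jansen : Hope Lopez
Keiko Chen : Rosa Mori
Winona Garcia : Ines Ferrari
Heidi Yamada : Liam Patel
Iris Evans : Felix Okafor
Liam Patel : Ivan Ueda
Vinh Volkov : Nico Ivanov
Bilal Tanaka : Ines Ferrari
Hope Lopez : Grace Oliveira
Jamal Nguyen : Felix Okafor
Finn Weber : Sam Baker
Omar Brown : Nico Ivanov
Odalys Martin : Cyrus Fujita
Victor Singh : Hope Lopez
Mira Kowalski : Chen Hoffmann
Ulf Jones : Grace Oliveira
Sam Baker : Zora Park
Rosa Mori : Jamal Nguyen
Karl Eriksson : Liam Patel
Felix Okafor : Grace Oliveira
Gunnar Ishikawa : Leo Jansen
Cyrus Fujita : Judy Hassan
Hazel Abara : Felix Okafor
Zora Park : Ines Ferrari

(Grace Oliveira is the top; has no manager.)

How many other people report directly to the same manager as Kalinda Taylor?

2

Kalinda Taylor reports to Hope Lopez. Hope Lopez's other direct reports are Leo Jansen, Victor Singh — 2 peers.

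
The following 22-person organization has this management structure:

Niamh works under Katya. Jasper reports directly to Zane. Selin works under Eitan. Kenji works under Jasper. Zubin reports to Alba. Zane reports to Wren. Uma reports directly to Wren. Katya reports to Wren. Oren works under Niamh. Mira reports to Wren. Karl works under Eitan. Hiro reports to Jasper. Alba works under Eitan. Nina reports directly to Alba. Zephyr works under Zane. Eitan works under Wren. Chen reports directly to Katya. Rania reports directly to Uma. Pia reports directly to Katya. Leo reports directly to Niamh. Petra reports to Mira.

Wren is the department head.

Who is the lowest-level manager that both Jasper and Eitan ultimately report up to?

Jasper's chain of managers is Zane, Wren. Eitan's chain of managers is Wren. The first manager that appears in both chains is Wren.

Wren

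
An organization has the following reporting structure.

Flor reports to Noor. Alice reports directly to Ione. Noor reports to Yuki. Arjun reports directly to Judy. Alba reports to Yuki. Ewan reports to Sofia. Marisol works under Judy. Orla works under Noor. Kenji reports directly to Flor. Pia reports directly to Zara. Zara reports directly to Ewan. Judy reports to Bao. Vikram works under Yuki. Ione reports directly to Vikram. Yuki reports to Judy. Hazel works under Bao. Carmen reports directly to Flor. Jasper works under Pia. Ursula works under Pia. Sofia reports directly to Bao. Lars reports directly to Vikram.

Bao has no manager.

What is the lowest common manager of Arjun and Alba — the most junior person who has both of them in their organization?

Arjun's chain of managers is Judy, Bao. Alba's chain of managers is Yuki, Judy, Bao. The first manager that appears in both chains is Judy.

Judy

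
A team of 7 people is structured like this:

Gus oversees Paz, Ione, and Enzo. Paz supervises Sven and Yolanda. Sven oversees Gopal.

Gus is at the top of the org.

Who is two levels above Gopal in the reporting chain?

Paz

Gopal reports to Sven, and Sven reports to Paz. So Gopal's skip-level manager is Paz.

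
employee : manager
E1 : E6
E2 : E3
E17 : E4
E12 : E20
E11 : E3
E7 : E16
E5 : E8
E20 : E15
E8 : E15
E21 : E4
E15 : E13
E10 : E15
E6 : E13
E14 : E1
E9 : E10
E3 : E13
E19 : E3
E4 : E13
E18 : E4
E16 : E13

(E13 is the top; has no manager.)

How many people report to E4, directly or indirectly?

3

E4 directly manages E21, E18, E17. E21 has no reports. E18 has no reports. E17 has no reports. So E4's organization is 3 direct reports plus everyone under them: 1 + 1 + 1 = 3.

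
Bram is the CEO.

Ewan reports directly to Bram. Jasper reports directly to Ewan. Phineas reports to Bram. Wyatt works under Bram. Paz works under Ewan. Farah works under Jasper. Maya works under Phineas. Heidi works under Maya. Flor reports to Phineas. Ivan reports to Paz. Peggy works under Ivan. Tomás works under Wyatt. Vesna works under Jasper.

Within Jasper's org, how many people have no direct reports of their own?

The people in Jasper's organization with no one reporting to them are Vesna, Farah. That is 2.

2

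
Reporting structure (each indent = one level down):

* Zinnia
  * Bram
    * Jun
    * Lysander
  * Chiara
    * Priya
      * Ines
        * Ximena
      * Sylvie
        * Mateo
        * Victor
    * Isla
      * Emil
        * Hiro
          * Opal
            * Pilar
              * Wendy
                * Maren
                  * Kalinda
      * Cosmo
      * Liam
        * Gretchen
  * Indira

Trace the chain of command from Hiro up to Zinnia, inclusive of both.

Hiro -> Emil -> Isla -> Chiara -> Zinnia

Hiro reports to Emil. Emil reports to Isla. Isla reports to Chiara. Chiara reports to Zinnia. Zinnia is at the top.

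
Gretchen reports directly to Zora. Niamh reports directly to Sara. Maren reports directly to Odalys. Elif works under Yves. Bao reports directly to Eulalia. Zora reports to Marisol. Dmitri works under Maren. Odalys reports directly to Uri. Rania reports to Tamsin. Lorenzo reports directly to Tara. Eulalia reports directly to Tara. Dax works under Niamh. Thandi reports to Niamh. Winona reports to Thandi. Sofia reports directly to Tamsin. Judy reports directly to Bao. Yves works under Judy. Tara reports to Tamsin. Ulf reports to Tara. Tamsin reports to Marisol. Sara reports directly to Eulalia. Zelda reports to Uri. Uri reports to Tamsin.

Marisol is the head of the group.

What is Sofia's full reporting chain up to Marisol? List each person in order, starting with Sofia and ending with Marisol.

Sofia reports to Tamsin. Tamsin reports to Marisol. Marisol is at the top.

Sofia -> Tamsin -> Marisol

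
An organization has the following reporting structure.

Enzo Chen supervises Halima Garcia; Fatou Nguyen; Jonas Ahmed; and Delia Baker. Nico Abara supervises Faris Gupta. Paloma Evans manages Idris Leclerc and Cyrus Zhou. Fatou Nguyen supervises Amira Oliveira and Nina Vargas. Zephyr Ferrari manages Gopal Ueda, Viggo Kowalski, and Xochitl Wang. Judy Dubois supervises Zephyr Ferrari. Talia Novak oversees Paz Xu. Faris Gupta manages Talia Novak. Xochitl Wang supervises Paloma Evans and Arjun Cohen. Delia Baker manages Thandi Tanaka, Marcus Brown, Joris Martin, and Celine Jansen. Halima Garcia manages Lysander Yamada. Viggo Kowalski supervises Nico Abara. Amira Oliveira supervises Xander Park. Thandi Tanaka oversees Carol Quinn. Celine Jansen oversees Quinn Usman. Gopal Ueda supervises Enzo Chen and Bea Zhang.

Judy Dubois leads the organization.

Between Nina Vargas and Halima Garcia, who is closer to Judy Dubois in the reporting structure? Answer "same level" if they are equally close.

Halima Garcia

Nina Vargas is 5 levels below Judy Dubois; Halima Garcia is 4. Halima Garcia is higher.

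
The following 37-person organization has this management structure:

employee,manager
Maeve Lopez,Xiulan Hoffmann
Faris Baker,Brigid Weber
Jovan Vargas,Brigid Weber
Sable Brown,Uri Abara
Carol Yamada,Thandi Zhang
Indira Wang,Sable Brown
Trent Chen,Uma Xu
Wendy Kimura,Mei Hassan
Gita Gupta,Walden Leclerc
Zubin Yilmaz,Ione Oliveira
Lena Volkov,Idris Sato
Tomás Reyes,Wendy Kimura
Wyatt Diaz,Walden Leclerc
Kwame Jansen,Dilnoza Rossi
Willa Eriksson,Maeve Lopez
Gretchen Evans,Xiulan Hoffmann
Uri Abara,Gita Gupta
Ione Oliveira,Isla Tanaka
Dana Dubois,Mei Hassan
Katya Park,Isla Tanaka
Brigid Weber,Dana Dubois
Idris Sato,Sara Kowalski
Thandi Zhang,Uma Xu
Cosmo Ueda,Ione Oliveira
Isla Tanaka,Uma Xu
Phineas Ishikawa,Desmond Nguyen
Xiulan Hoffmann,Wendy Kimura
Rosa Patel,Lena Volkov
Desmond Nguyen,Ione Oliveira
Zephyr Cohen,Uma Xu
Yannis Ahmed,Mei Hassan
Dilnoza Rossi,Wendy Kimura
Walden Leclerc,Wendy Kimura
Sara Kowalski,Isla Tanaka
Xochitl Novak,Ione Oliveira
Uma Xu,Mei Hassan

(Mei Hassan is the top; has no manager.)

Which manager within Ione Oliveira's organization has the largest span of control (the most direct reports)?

Ione Oliveira

Direct-report counts within Ione Oliveira's organization: Ione Oliveira has 4; Desmond Nguyen has 1. The largest is 4, held by Ione Oliveira.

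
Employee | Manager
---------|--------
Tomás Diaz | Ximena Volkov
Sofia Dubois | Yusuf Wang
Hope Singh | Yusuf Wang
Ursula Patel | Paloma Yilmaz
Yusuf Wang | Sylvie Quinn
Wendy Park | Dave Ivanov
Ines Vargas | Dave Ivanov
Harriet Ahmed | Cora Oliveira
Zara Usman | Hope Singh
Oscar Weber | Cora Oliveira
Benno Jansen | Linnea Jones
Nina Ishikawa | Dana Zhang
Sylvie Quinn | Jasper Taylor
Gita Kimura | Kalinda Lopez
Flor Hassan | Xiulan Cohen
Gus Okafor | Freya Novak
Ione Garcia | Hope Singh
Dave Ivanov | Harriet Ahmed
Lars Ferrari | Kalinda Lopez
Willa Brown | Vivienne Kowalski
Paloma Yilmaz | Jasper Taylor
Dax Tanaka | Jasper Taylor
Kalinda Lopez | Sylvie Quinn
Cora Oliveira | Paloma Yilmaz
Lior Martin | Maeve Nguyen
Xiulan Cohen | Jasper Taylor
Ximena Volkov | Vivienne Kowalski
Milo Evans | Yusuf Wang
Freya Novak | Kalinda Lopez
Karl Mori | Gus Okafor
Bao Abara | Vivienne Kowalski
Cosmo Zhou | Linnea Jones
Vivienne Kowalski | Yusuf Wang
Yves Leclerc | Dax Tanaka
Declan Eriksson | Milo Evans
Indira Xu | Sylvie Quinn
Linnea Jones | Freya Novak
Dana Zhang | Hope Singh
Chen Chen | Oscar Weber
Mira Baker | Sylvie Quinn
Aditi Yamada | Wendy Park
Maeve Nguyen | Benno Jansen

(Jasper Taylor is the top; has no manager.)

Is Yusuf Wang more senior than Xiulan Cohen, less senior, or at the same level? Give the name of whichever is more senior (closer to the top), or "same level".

Xiulan Cohen

Yusuf Wang is 2 levels below Jasper Taylor; Xiulan Cohen is 1. Xiulan Cohen is higher.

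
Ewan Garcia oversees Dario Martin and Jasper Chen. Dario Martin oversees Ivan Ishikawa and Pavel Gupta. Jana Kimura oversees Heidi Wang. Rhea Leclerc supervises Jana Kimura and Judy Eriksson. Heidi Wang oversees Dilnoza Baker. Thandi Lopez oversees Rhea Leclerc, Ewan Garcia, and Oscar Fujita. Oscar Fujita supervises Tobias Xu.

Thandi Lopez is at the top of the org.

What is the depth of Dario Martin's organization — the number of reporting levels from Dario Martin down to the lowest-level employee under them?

1

The longest chain under Dario Martin runs Dario Martin → Pavel Gupta, which is 1 level below Dario Martin.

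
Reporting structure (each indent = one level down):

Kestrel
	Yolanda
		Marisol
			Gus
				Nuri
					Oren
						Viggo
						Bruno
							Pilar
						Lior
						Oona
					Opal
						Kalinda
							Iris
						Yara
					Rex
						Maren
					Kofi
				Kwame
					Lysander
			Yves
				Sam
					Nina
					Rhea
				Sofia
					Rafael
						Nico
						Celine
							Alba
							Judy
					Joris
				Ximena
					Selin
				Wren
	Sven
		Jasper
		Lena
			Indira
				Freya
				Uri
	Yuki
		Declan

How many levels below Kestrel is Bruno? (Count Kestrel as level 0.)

Chain from Bruno up to Kestrel: Bruno → Oren → Nuri → Gus → Marisol → Yolanda → Kestrel. That is 6 steps up, so Bruno is 6 levels below Kestrel.

6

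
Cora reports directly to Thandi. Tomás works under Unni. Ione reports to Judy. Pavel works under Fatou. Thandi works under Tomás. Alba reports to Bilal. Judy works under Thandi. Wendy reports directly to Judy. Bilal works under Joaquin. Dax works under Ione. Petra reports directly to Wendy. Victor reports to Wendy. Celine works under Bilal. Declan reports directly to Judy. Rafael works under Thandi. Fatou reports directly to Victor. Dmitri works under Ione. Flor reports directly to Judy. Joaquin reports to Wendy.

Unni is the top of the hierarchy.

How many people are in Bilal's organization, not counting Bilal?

2

Bilal directly manages Celine, Alba. Celine has no reports. Alba has no reports. So Bilal's organization is 2 direct reports plus everyone under them: 1 + 1 = 2.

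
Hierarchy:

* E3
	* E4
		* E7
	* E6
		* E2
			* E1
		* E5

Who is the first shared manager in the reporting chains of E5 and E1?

E5's chain of managers is E6, E3. E1's chain of managers is E2, E6, E3. The first manager that appears in both chains is E6.

E6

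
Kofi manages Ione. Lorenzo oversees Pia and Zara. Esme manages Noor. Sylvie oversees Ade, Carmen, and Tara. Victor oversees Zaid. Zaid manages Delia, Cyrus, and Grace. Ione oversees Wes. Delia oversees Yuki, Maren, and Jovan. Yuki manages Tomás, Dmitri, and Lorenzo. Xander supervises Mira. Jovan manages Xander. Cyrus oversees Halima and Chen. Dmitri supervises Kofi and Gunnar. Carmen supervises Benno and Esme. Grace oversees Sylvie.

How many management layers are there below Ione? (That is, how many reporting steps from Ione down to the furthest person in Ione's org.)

The longest chain under Ione runs Ione → Wes, which is 1 level below Ione.

1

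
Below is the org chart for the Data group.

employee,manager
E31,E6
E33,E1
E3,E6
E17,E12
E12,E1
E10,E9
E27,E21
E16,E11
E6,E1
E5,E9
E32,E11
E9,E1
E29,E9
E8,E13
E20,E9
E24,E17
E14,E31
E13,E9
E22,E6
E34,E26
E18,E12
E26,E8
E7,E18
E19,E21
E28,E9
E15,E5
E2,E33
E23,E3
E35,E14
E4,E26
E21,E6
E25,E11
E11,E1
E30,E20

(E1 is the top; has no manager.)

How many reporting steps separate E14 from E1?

3

Chain from E14 up to E1: E14 → E31 → E6 → E1. That is 3 steps up, so E14 is 3 levels below E1.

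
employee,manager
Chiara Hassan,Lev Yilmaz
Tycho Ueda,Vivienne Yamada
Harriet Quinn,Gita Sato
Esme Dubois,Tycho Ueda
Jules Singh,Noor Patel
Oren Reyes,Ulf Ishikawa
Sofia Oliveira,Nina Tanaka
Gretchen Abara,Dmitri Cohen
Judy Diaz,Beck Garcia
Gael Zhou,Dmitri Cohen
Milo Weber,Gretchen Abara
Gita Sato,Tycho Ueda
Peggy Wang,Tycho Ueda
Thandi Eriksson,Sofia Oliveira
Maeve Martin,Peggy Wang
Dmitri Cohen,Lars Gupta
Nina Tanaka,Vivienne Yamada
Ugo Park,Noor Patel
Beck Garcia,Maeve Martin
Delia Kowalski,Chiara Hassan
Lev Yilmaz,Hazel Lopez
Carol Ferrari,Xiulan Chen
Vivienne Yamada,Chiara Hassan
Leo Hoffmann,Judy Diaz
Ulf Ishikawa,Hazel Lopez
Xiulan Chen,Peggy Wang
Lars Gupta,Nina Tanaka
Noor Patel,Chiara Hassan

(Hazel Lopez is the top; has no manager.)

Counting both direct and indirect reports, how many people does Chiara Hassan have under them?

24

Chiara Hassan directly manages Delia Kowalski, Vivienne Yamada, Noor Patel. Delia Kowalski has no reports. Under Vivienne Yamada: Nina Tanaka, Sofia Oliveira, Thandi Eriksson, Lars Gupta, Dmitri Cohen, Gael Zhou, Gretchen Abara, Milo Weber, Tycho Ueda, Esme Dubois, Gita Sato, Harriet Quinn, Peggy Wang, Xiulan Chen, Carol Ferrari, Maeve Martin, Beck Garcia, Judy Diaz, Leo Hoffmann (19). Under Noor Patel: Ugo Park, Jules Singh (2). So Chiara Hassan's organization is 3 direct reports plus everyone under them: 1 + 20 + 3 = 24.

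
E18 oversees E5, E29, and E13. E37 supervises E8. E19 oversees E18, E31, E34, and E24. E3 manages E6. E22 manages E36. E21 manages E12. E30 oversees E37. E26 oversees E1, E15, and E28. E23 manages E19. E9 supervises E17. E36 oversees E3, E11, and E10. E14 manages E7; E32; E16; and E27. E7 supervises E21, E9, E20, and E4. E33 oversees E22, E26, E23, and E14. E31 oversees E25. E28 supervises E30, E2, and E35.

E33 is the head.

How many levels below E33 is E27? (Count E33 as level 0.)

2

Chain from E27 up to E33: E27 → E14 → E33. That is 2 steps up, so E27 is 2 levels below E33.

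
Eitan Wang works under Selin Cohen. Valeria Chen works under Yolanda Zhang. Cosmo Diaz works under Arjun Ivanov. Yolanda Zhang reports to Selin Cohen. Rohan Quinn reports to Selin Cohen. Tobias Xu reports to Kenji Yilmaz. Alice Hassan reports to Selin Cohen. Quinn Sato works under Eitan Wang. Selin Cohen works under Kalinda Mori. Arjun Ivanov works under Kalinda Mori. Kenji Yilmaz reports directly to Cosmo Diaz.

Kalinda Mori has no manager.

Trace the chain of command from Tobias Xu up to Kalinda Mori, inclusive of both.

Tobias Xu -> Kenji Yilmaz -> Cosmo Diaz -> Arjun Ivanov -> Kalinda Mori

Tobias Xu reports to Kenji Yilmaz. Kenji Yilmaz reports to Cosmo Diaz. Cosmo Diaz reports to Arjun Ivanov. Arjun Ivanov reports to Kalinda Mori. Kalinda Mori is at the top.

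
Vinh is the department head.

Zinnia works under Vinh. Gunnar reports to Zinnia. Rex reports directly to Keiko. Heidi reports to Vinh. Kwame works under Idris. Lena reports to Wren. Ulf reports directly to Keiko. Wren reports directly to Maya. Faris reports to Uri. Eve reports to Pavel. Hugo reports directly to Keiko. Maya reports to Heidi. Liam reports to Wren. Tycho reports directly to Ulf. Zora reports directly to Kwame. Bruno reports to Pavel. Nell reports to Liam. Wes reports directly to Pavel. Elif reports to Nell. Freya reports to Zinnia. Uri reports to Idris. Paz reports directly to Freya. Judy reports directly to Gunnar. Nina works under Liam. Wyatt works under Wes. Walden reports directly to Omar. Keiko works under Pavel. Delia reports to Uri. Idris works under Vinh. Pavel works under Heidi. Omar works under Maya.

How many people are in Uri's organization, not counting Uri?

Uri directly manages Delia, Faris. Delia has no reports. Faris has no reports. So Uri's organization is 2 direct reports plus everyone under them: 1 + 1 = 2.

2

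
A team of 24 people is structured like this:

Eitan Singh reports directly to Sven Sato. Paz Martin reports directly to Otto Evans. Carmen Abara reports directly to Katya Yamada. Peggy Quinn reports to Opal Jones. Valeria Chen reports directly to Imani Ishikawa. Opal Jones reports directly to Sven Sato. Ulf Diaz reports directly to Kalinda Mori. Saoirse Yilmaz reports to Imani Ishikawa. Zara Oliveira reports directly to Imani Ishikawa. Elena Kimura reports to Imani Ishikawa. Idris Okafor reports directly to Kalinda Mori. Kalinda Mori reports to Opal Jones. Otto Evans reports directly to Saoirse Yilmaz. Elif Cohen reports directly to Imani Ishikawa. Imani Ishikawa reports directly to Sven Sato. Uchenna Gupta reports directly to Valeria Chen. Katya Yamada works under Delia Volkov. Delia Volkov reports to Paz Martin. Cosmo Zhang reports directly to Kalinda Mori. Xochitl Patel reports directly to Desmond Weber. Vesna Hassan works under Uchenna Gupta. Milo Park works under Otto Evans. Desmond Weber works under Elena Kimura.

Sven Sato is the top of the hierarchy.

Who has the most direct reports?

Direct-report counts: Sven Sato has 3; Opal Jones has 2; Kalinda Mori has 3; Imani Ishikawa has 5; Elena Kimura has 1; Desmond Weber has 1; Valeria Chen has 1; Uchenna Gupta has 1; Saoirse Yilmaz has 1; Otto Evans has 2; Paz Martin has 1; Delia Volkov has 1; Katya Yamada has 1. The largest is 5, held by Imani Ishikawa.

Imani Ishikawa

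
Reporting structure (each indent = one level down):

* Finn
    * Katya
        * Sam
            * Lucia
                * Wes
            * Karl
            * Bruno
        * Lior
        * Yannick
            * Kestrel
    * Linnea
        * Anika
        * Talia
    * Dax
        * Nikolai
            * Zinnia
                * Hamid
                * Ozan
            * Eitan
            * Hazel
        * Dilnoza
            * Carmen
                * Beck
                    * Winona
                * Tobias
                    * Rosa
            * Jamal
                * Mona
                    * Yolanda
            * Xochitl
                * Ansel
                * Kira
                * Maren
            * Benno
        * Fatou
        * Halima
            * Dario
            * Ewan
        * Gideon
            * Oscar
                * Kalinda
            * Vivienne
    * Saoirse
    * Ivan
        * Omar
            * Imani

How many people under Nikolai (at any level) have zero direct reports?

The people in Nikolai's organization with no one reporting to them are Hazel, Eitan, Ozan, Hamid. That is 4.

4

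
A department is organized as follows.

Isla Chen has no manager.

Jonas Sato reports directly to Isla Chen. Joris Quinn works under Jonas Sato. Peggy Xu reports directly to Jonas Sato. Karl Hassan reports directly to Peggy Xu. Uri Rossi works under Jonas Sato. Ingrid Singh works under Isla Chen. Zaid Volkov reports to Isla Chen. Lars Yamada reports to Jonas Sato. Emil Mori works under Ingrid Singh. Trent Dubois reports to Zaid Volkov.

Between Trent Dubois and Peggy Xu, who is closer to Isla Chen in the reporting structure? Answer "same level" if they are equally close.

Both Trent Dubois and Peggy Xu are 2 levels below Isla Chen.

same level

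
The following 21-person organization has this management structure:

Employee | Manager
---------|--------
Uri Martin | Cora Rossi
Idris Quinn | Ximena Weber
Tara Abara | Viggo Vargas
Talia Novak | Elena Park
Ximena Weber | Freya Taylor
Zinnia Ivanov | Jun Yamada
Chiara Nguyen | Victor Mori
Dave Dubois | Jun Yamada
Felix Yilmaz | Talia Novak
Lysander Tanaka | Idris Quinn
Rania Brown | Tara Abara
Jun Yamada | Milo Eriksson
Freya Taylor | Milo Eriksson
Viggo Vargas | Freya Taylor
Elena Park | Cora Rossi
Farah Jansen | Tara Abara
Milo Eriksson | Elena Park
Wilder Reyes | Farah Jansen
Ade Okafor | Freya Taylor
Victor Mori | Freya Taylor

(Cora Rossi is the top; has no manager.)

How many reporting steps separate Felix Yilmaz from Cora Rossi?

3

Chain from Felix Yilmaz up to Cora Rossi: Felix Yilmaz → Talia Novak → Elena Park → Cora Rossi. That is 3 steps up, so Felix Yilmaz is 3 levels below Cora Rossi.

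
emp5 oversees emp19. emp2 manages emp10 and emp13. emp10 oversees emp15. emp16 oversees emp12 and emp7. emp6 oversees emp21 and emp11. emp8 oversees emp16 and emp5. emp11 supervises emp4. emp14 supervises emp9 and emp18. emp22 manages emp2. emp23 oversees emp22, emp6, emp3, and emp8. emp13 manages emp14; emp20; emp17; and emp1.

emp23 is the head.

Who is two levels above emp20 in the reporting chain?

emp2

emp20 reports to emp13, and emp13 reports to emp2. So emp20's skip-level manager is emp2.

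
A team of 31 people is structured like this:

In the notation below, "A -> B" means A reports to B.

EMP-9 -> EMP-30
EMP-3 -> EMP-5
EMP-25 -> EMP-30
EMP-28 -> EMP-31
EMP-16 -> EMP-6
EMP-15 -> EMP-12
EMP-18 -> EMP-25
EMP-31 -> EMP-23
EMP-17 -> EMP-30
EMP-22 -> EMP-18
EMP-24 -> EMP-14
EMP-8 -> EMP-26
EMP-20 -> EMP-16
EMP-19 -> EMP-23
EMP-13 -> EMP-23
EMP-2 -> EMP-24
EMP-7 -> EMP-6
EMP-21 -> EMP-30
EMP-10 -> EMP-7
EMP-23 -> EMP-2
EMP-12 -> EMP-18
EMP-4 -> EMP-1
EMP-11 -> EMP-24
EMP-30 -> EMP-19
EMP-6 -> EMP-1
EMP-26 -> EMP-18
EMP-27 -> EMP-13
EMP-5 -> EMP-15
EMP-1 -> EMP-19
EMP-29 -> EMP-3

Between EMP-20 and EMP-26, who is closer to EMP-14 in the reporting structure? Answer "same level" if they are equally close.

same level

Both EMP-20 and EMP-26 are 8 levels below EMP-14.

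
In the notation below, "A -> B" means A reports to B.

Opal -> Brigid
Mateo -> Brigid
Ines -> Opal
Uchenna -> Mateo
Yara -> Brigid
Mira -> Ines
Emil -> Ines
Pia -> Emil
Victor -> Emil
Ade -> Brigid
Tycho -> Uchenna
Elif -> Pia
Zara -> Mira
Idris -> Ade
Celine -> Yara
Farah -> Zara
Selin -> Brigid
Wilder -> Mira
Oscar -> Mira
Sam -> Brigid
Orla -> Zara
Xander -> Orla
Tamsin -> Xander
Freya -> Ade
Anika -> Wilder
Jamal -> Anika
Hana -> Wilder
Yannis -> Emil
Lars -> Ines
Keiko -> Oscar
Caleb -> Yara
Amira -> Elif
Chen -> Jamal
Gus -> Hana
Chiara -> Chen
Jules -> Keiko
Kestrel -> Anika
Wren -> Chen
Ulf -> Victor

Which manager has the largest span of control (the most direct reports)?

Brigid

Direct-report counts: Brigid has 6; Ade has 2; Yara has 2; Mateo has 1; Uchenna has 1; Opal has 1; Ines has 3; Emil has 3; Victor has 1; Pia has 1; Elif has 1; Mira has 3; Oscar has 1; Keiko has 1; Wilder has 2; Hana has 1; Anika has 2; Jamal has 1; Chen has 2; Zara has 2; Orla has 1; Xander has 1. The largest is 6, held by Brigid.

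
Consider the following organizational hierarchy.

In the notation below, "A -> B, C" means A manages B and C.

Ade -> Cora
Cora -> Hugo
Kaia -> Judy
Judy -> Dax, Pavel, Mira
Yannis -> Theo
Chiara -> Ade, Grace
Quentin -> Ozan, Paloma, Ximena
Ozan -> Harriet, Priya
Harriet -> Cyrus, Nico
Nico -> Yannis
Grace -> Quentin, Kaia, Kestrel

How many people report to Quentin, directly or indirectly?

Quentin directly manages Ozan, Paloma, Ximena. Under Ozan: Priya, Harriet, Nico, Yannis, Theo, Cyrus (6). Paloma has no reports. Ximena has no reports. So Quentin's organization is 3 direct reports plus everyone under them: 7 + 1 + 1 = 9.

9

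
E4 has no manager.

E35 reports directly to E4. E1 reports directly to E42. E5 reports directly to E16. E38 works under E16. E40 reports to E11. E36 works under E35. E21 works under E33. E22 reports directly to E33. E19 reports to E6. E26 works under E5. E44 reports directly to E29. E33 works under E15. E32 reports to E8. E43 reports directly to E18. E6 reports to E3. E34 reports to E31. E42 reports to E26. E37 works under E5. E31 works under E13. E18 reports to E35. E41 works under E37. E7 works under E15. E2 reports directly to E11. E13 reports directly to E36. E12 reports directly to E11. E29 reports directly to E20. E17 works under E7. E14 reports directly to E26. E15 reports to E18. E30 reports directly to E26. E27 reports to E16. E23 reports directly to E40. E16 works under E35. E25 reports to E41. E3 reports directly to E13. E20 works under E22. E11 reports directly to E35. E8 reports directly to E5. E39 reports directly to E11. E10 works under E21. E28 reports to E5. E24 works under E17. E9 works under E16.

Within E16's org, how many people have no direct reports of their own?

9

The people in E16's organization with no one reporting to them are E38, E27, E32, E25, E30, E14, E1, E28, E9. That is 9.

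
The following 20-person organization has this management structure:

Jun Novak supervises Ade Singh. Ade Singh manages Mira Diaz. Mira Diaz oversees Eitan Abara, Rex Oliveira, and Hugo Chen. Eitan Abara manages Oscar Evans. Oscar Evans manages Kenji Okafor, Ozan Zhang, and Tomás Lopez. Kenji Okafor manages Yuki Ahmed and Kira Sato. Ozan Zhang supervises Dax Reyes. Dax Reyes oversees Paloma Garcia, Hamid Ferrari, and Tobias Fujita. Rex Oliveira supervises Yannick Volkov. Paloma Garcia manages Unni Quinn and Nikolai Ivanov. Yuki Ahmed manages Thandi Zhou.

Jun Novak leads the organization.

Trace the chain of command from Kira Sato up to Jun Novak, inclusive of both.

Kira Sato reports to Kenji Okafor. Kenji Okafor reports to Oscar Evans. Oscar Evans reports to Eitan Abara. Eitan Abara reports to Mira Diaz. Mira Diaz reports to Ade Singh. Ade Singh reports to Jun Novak. Jun Novak is at the top.

Kira Sato -> Kenji Okafor -> Oscar Evans -> Eitan Abara -> Mira Diaz -> Ade Singh -> Jun Novak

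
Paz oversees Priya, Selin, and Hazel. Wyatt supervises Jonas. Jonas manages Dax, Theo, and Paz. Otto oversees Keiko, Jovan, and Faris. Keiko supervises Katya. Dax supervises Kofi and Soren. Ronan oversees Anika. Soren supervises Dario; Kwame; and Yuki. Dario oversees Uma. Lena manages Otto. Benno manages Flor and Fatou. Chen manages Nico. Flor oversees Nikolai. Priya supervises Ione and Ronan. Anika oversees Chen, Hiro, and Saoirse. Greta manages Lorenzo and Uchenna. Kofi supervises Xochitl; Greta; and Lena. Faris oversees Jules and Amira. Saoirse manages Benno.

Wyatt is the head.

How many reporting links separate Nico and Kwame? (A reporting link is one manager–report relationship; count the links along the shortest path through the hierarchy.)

9

Nico is 6 levels below Jonas, and Kwame is 3 levels below Jonas (their lowest common manager). The shortest path runs up from Nico to Jonas and back down to Kwame: 6 + 3 = 9 links.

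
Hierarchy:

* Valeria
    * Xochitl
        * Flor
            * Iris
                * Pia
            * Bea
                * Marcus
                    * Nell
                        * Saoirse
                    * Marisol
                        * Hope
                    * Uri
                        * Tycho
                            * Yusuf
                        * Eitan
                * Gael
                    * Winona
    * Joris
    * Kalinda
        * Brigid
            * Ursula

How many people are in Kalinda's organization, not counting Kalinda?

Kalinda directly manages Brigid. Under Brigid: Ursula (1). That's 2 in total.

2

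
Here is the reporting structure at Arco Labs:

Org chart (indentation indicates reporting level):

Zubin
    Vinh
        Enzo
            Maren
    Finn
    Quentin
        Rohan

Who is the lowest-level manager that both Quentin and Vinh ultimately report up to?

Zubin

Quentin's chain of managers is Zubin. Vinh's chain of managers is Zubin. The first manager that appears in both chains is Zubin.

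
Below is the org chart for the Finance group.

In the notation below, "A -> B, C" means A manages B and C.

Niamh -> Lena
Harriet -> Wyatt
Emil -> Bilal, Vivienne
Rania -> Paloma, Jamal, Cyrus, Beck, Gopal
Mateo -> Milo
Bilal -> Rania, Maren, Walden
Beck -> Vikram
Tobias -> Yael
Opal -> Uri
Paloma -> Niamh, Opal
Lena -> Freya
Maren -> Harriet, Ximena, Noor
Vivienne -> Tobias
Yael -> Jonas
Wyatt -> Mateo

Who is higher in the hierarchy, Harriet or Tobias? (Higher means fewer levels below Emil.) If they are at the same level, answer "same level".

Harriet is 3 levels below Emil; Tobias is 2. Tobias is higher.

Tobias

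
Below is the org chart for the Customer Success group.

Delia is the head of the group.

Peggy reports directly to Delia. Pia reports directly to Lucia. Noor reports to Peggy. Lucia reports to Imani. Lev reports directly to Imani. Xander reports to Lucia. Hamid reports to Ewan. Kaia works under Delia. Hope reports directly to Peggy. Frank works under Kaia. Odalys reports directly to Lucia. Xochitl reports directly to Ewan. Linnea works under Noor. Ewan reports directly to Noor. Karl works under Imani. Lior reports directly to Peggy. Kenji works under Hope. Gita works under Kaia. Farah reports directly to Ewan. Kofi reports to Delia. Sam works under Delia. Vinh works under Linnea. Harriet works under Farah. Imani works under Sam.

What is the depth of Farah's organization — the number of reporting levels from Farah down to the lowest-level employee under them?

1

The longest chain under Farah runs Farah → Harriet, which is 1 level below Farah.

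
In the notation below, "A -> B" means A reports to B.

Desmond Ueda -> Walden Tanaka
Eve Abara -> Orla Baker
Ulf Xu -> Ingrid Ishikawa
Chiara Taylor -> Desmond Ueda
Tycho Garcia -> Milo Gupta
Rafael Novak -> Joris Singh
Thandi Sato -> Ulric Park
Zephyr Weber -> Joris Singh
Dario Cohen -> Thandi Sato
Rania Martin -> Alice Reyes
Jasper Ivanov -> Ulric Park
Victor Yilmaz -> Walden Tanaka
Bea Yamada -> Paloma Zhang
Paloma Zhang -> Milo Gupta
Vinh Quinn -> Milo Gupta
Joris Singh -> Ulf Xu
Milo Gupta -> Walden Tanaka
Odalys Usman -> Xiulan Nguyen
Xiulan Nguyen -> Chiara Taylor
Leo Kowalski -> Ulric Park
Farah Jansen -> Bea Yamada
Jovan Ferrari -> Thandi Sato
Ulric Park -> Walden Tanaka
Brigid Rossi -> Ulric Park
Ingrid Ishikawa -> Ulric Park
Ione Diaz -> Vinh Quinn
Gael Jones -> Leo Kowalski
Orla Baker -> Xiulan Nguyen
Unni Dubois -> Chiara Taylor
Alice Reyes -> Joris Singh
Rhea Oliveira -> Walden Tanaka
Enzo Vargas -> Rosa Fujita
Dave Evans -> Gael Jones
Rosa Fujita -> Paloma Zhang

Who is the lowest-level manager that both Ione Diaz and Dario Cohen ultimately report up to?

Walden Tanaka

Ione Diaz's chain of managers is Vinh Quinn, Milo Gupta, Walden Tanaka. Dario Cohen's chain of managers is Thandi Sato, Ulric Park, Walden Tanaka. The first manager that appears in both chains is Walden Tanaka.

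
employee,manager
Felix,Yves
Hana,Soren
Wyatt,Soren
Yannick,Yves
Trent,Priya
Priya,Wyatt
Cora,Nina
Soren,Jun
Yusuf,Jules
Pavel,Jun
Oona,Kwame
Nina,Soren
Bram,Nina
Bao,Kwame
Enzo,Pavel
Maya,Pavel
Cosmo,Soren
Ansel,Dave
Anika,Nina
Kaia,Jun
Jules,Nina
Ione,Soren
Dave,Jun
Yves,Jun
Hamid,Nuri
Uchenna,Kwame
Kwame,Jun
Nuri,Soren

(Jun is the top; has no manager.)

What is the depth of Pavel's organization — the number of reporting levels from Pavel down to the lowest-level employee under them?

The longest chain under Pavel runs Pavel → Enzo, which is 1 level below Pavel.

1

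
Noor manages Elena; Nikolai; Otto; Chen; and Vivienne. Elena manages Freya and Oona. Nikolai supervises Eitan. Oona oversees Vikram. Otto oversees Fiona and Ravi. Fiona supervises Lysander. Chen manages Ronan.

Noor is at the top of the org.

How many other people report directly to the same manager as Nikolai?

4

Nikolai reports to Noor. Noor's other direct reports are Elena, Otto, Chen, Vivienne — 4 peers.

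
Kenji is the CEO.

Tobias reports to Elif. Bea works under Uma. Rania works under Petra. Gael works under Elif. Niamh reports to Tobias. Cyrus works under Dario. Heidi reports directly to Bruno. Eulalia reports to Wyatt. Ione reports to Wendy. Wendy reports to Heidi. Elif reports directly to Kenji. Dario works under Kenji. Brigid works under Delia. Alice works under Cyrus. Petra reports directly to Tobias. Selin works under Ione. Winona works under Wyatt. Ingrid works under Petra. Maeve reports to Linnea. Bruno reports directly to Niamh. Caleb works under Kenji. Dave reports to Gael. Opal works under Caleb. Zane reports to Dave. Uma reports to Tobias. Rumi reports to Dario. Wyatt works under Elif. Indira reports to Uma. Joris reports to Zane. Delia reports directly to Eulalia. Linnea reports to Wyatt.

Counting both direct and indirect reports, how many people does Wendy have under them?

2

Wendy directly manages Ione. Under Ione: Selin (1). That's 2 in total.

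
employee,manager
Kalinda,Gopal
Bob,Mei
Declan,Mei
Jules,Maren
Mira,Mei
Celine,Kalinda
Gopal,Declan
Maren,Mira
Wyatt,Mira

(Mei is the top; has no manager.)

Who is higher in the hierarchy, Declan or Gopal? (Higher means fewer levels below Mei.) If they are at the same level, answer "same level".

Declan

Declan is 1 level below Mei; Gopal is 2. Declan is higher.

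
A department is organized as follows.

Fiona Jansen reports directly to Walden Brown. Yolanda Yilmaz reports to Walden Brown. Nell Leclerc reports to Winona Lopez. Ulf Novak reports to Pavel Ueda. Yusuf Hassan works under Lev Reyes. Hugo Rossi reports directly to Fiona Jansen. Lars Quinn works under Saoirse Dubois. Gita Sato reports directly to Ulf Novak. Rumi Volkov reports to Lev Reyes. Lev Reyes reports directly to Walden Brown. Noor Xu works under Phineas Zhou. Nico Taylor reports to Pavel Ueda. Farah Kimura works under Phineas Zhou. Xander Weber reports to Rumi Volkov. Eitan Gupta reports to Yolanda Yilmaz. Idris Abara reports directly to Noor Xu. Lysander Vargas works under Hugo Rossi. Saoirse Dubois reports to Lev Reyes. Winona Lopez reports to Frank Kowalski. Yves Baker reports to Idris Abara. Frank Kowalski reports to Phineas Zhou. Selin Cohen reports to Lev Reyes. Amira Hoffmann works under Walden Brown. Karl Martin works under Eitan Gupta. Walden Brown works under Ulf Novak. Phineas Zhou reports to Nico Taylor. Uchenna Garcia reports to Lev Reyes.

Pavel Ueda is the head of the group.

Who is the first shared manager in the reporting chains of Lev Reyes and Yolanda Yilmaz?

Lev Reyes's chain of managers is Walden Brown, Ulf Novak, Pavel Ueda. Yolanda Yilmaz's chain of managers is Walden Brown, Ulf Novak, Pavel Ueda. The first manager that appears in both chains is Walden Brown.

Walden Brown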